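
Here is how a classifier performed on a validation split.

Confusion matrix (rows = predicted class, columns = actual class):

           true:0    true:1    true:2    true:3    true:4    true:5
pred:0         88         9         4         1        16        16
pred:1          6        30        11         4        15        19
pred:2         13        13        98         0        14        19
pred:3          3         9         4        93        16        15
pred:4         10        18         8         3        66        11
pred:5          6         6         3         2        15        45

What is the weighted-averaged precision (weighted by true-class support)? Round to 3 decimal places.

0.585

Per-class precision (TP/(TP+FP)):
  0: TP=88, FP=9+4+1+16+16=46 → 88/134 = 0.6567
  1: TP=30, FP=6+11+4+15+19=55 → 30/85 = 0.3529
  2: TP=98, FP=13+13+0+14+19=59 → 98/157 = 0.6242
  3: TP=93, FP=3+9+4+16+15=47 → 93/140 = 0.6643
  4: TP=66, FP=10+18+8+3+11=50 → 66/116 = 0.5690
  5: TP=45, FP=6+6+3+2+15=32 → 45/77 = 0.5844
Weighted-precision = Σ (supportᵢ/N)·precisionᵢ with N=709: (126/709)·0.6567 + (85/709)·0.3529 + (128/709)·0.6242 + (103/709)·0.6643 + (142/709)·0.5690 + (125/709)·0.5844 = 0.585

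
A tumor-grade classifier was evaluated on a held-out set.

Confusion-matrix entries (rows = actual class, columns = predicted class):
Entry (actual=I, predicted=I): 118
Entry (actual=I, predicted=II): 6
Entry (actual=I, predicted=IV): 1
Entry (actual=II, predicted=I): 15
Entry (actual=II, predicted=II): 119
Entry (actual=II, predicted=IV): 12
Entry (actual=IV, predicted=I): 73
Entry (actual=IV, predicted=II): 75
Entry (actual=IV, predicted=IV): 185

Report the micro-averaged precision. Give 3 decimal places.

Micro-averaging pools counts across classes: ΣTP=422, ΣFP=182, ΣFN=182.
Micro-precision = TP/(TP+FP) on pooled counts = 0.699 (equals overall accuracy in single-label multiclass).

0.699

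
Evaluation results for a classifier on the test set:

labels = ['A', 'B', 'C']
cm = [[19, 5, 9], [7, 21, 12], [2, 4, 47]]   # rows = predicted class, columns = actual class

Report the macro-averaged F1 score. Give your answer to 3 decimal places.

0.667

Per-class F1 score (2·TP/(2·TP+FP+FN)):
  A: TP=19, FP=5+9=14, FN=7+2=9 → 38/61 = 0.6230
  B: TP=21, FP=7+12=19, FN=5+4=9 → 42/70 = 0.6000
  C: TP=47, FP=2+4=6, FN=9+12=21 → 94/121 = 0.7769
Macro-F1 score = mean = (0.6230 + 0.6000 + 0.7769) / 3 = 0.667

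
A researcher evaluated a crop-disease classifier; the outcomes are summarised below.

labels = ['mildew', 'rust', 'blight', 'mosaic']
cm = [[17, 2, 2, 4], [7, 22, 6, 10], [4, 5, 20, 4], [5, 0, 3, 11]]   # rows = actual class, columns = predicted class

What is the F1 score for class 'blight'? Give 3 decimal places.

Take TP from the diagonal, FP from the rest of the 'blight' prediction marginal, FN from the rest of the 'blight' actual marginal.
F1 score = 2·TP/(2·TP+FP+FN).
blight: TP=20, FP=2+6+3=11, FN=4+5+4=13 → 40/64 = 0.6250

0.625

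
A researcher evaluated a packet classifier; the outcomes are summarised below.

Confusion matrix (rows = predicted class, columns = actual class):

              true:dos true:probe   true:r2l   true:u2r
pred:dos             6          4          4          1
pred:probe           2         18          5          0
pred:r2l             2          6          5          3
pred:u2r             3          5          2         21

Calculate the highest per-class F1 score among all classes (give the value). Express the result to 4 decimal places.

Per-class F1 score (2·TP/(2·TP+FP+FN)):
  dos: TP=6, FP=4+4+1=9, FN=2+2+3=7 → 12/28 = 0.42857
  probe: TP=18, FP=2+5+0=7, FN=4+6+5=15 → 36/58 = 0.62069
  r2l: TP=5, FP=2+6+3=11, FN=4+5+2=11 → 10/32 = 0.31250
  u2r: TP=21, FP=3+5+2=10, FN=1+0+3=4 → 42/56 = 0.75000
Highest is class 'u2r' with F1 score = 0.7500.

0.7500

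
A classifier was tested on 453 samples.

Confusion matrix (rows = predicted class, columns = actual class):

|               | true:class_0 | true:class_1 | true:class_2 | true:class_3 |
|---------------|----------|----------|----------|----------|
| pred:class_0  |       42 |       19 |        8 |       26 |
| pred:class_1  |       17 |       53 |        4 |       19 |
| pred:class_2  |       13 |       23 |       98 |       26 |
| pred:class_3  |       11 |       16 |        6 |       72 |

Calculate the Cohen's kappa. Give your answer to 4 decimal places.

0.4449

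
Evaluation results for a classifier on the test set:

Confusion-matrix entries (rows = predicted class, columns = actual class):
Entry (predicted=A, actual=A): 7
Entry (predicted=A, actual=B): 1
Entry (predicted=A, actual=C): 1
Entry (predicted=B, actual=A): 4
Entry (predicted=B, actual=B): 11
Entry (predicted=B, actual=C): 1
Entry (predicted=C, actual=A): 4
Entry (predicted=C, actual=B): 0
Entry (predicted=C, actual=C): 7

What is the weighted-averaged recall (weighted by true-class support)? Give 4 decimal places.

0.6944

Per-class recall (TP/(TP+FN)):
  A: TP=7, FN=4+4=8 → 7/15 = 0.46667
  B: TP=11, FN=1+0=1 → 11/12 = 0.91667
  C: TP=7, FN=1+1=2 → 7/9 = 0.77778
Weighted-recall = Σ (supportᵢ/N)·recallᵢ with N=36: (15/36)·0.46667 + (12/36)·0.91667 + (9/36)·0.77778 = 0.6944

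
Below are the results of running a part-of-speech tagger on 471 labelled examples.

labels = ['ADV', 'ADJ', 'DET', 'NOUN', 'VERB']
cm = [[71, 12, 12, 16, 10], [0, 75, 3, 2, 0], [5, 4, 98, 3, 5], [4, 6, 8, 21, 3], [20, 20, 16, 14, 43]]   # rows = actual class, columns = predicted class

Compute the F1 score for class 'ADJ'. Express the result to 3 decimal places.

Take TP from the diagonal, FP from the rest of the 'ADJ' prediction marginal, FN from the rest of the 'ADJ' actual marginal.
F1 score = 2·TP/(2·TP+FP+FN).
ADJ: TP=75, FP=12+4+6+20=42, FN=0+3+2+0=5 → 150/197 = 0.7614

0.761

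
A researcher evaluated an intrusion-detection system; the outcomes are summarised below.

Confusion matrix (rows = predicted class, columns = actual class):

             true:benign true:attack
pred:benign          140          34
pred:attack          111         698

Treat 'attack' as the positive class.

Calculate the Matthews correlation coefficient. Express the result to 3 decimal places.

0.584

MCC = (TP·TN − FP·FN) / √((TP+FP)(TP+FN)(TN+FP)(TN+FN))
Numerator = 698·140 − 111·34 = 93946
Denominator = √(809·732·251·174) = √25863218712 = 160820.4549
MCC = 93946 / 160820.4549 = 0.584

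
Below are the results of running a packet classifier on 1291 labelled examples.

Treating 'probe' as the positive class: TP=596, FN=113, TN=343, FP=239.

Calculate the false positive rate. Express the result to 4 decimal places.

0.4107

FPR = FP/(FP+TN) = 239/(239+343) = 0.4107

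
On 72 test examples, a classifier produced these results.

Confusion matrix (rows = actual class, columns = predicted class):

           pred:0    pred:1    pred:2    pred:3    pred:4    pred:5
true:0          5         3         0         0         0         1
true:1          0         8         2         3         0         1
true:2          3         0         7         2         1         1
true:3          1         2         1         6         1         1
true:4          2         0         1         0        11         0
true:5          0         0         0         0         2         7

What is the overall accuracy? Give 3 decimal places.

0.611

Accuracy = trace / total = (5+8+7+6+11+7=44) / 72 = 44/72 = 0.611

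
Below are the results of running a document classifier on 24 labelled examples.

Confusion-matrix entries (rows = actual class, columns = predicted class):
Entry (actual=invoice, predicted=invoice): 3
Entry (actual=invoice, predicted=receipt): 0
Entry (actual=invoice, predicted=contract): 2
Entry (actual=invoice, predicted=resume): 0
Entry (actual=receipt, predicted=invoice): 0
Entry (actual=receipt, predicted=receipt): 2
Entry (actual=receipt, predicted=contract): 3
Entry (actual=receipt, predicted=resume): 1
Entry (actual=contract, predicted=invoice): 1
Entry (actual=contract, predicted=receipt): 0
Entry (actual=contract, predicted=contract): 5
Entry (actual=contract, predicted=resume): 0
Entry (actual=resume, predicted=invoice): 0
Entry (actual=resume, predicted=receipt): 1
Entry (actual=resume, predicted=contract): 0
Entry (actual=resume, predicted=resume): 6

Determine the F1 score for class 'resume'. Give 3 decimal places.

0.857

Treat 'resume' as positive and all other classes as negative.
F1 score = 2·TP/(2·TP+FP+FN).
resume: TP=6, FP=0+1+0=1, FN=0+1+0=1 → 12/14 = 0.8571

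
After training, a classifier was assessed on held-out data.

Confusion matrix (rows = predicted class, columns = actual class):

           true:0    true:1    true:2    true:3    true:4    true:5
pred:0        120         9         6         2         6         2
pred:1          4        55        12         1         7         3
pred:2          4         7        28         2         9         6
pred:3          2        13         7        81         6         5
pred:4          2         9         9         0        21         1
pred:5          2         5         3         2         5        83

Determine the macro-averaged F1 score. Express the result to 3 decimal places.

Per-class F1 score (2·TP/(2·TP+FP+FN)):
  0: TP=120, FP=9+6+2+6+2=25, FN=4+4+2+2+2=14 → 240/279 = 0.8602
  1: TP=55, FP=4+12+1+7+3=27, FN=9+7+13+9+5=43 → 110/180 = 0.6111
  2: TP=28, FP=4+7+2+9+6=28, FN=6+12+7+9+3=37 → 56/121 = 0.4628
  3: TP=81, FP=2+13+7+6+5=33, FN=2+1+2+0+2=7 → 162/202 = 0.8020
  4: TP=21, FP=2+9+9+0+1=21, FN=6+7+9+6+5=33 → 42/96 = 0.4375
  5: TP=83, FP=2+5+3+2+5=17, FN=2+3+6+5+1=17 → 166/200 = 0.8300
Macro-F1 score = mean = (0.8602 + 0.6111 + 0.4628 + 0.8020 + 0.4375 + 0.8300) / 6 = 0.667

0.667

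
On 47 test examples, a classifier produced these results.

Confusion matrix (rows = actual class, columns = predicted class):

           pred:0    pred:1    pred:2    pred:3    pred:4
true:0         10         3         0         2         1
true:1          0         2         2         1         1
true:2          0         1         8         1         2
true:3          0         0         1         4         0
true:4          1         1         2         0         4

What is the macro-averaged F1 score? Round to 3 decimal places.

0.561

Per-class F1 score (2·TP/(2·TP+FP+FN)):
  0: TP=10, FP=0+0+0+1=1, FN=3+0+2+1=6 → 20/27 = 0.7407
  1: TP=2, FP=3+1+0+1=5, FN=0+2+1+1=4 → 4/13 = 0.3077
  2: TP=8, FP=0+2+1+2=5, FN=0+1+1+2=4 → 16/25 = 0.6400
  3: TP=4, FP=2+1+1+0=4, FN=0+0+1+0=1 → 8/13 = 0.6154
  4: TP=4, FP=1+1+2+0=4, FN=1+1+2+0=4 → 8/16 = 0.5000
Macro-F1 score = mean = (0.7407 + 0.3077 + 0.6400 + 0.6154 + 0.5000) / 5 = 0.561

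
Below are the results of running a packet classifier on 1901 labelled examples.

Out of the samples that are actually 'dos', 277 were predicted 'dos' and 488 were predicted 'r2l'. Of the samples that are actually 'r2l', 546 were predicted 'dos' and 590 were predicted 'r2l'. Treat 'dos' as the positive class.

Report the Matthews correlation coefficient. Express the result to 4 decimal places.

-0.1173

MCC = (TP·TN − FP·FN) / √((TP+FP)(TP+FN)(TN+FP)(TN+FN))
Numerator = 277·590 − 546·488 = -103018
Denominator = √(823·765·1136·1078) = √771007073760 = 878070.0848
MCC = -103018 / 878070.0848 = -0.1173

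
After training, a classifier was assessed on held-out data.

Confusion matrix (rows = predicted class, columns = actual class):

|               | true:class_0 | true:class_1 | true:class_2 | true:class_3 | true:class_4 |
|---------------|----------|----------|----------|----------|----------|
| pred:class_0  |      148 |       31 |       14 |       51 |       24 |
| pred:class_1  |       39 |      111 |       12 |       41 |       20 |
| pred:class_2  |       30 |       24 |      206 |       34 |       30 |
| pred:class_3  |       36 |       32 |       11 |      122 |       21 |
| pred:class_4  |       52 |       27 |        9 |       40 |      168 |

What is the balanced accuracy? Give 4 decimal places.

Balanced accuracy = mean of per-class recall.
  class_0: recall = 148/305 = 0.48525
  class_1: recall = 111/225 = 0.49333
  class_2: recall = 206/252 = 0.81746
  class_3: recall = 122/288 = 0.42361
  class_4: recall = 168/263 = 0.63878
Mean = (0.48525 + 0.49333 + 0.81746 + 0.42361 + 0.63878) / 5 = 0.5717

0.5717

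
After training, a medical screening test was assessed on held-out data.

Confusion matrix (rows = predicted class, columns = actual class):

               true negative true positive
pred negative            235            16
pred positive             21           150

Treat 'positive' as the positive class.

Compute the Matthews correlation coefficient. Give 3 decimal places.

0.818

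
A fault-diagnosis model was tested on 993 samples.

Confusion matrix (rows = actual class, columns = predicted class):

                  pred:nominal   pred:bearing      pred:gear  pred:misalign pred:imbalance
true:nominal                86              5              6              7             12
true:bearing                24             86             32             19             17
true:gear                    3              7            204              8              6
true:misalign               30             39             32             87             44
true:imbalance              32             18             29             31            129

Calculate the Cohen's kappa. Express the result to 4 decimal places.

Observed agreement pₒ = trace/N = 592/993 = 0.59617
Expected agreement pₑ = Σ (rowᵢ·colᵢ)/N² = (116·175 + 178·155 + 228·303 + 232·152 + 239·208)/993² = 0.20481
κ = (pₒ − pₑ)/(1 − pₑ) = (0.59617 − 0.20481)/(1 − 0.20481) = 0.4922

0.4922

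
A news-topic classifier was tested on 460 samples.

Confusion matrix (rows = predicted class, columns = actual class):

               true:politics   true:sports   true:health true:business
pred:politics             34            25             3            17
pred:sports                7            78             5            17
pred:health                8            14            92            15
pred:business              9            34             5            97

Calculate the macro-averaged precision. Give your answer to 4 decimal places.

Per-class precision (TP/(TP+FP)):
  politics: TP=34, FP=25+3+17=45 → 34/79 = 0.43038
  sports: TP=78, FP=7+5+17=29 → 78/107 = 0.72897
  health: TP=92, FP=8+14+15=37 → 92/129 = 0.71318
  business: TP=97, FP=9+34+5=48 → 97/145 = 0.66897
Macro-precision = mean = (0.43038 + 0.72897 + 0.71318 + 0.66897) / 4 = 0.6354

0.6354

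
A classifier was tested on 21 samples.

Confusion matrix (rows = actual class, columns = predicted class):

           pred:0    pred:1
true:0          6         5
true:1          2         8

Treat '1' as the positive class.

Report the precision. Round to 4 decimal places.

Precision = TP/(TP+FP) = 8/(8+5) = 8/13 = 0.6154

0.6154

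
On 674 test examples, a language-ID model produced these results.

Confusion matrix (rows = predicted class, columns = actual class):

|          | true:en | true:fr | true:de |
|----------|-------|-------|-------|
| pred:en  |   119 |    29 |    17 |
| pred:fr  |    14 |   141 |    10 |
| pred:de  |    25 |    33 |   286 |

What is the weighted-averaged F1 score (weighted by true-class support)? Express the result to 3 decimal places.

0.808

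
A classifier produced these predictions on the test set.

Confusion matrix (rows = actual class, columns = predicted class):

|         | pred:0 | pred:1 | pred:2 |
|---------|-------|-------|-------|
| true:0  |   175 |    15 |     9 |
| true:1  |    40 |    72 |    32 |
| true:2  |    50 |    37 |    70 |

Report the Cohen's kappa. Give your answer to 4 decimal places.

Observed agreement pₒ = trace/N = 317/500 = 0.63400
Expected agreement pₑ = Σ (rowᵢ·colᵢ)/N² = (199·265 + 144·124 + 157·111)/500² = 0.35207
κ = (pₒ − pₑ)/(1 − pₑ) = (0.63400 − 0.35207)/(1 − 0.35207) = 0.4351

0.4351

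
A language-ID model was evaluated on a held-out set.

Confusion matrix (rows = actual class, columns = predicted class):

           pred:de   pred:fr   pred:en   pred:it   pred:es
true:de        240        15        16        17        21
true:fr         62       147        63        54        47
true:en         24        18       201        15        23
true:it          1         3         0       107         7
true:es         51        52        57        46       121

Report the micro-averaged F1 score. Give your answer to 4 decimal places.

0.5795

Micro-averaging pools counts across classes: ΣTP=816, ΣFP=592, ΣFN=592.
Micro-F1 score = 2·TP/(2·TP+FP+FN) on pooled counts = 0.5795 (equals overall accuracy in single-label multiclass).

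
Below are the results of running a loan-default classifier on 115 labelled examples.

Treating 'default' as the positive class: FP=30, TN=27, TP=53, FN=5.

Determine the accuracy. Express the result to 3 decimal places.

0.696

Accuracy = (TP+TN)/N = (53+27)/115 = 0.696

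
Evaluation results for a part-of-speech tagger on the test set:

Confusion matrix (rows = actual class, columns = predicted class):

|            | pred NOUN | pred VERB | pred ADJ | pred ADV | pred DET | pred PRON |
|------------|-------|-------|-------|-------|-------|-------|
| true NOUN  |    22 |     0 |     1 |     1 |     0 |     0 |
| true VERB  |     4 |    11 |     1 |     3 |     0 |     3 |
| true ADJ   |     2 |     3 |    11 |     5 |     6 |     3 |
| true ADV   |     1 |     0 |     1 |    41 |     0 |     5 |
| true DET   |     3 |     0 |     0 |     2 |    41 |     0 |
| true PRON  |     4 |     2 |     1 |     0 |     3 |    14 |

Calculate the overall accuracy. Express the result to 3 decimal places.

0.722

Accuracy = trace / total = (22+11+11+41+41+14=140) / 194 = 140/194 = 0.722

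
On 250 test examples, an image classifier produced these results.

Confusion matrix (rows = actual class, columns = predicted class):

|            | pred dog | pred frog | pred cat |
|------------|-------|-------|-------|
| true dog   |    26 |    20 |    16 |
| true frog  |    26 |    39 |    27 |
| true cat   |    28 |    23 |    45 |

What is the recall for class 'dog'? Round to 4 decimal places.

0.4194

Take TP from the diagonal, FP from the rest of the 'dog' prediction marginal, FN from the rest of the 'dog' actual marginal.
recall = TP/(TP+FN).
dog: TP=26, FN=20+16=36 → 26/62 = 0.41935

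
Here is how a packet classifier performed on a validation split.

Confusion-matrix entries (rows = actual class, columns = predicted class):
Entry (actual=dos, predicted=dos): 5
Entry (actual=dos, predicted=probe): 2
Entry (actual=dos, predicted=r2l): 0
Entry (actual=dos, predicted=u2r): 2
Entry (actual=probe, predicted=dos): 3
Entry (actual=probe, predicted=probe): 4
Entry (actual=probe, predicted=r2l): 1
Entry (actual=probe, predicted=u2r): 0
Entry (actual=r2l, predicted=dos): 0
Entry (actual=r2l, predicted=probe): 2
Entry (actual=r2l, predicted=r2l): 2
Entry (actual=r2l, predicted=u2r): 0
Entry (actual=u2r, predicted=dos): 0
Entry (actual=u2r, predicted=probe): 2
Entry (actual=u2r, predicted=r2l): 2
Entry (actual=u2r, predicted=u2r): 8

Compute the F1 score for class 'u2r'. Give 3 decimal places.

0.727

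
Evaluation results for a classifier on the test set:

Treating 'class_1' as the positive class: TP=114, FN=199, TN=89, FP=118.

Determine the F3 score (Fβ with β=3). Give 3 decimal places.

0.374

Fβ = (1+β²)·TP / ((1+β²)·TP + β²·FN + FP), with β²=9
= 10·114 / (10·114 + 9·199 + 118) = 0.374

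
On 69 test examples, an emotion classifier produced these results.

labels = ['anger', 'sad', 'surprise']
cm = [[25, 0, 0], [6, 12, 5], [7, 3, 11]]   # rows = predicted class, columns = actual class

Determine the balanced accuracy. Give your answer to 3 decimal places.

0.715

Balanced accuracy = mean of per-class recall.
  anger: recall = 25/38 = 0.6579
  sad: recall = 12/15 = 0.8000
  surprise: recall = 11/16 = 0.6875
Mean = (0.6579 + 0.8000 + 0.6875) / 3 = 0.715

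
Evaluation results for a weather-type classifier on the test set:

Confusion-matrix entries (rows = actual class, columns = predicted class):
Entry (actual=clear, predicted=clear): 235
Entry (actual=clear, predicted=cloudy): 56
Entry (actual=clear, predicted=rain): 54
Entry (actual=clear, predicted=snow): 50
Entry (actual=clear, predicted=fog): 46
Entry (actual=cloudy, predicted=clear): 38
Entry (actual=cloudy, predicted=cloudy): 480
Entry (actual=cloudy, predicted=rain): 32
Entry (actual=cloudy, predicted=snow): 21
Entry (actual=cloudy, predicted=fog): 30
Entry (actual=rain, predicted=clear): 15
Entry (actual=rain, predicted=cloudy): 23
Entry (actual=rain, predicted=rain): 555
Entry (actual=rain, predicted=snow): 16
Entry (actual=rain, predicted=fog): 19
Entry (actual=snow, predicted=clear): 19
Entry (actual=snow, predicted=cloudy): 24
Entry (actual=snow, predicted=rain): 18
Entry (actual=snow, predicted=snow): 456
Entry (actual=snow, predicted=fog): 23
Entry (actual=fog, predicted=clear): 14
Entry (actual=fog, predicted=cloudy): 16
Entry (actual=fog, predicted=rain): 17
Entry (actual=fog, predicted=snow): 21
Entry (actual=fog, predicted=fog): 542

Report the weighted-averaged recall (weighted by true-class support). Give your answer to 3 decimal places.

Per-class recall (TP/(TP+FN)):
  clear: TP=235, FN=56+54+50+46=206 → 235/441 = 0.5329
  cloudy: TP=480, FN=38+32+21+30=121 → 480/601 = 0.7987
  rain: TP=555, FN=15+23+16+19=73 → 555/628 = 0.8838
  snow: TP=456, FN=19+24+18+23=84 → 456/540 = 0.8444
  fog: TP=542, FN=14+16+17+21=68 → 542/610 = 0.8885
Weighted-recall = Σ (supportᵢ/N)·recallᵢ with N=2820: (441/2820)·0.5329 + (601/2820)·0.7987 + (628/2820)·0.8838 + (540/2820)·0.8444 + (610/2820)·0.8885 = 0.804

0.804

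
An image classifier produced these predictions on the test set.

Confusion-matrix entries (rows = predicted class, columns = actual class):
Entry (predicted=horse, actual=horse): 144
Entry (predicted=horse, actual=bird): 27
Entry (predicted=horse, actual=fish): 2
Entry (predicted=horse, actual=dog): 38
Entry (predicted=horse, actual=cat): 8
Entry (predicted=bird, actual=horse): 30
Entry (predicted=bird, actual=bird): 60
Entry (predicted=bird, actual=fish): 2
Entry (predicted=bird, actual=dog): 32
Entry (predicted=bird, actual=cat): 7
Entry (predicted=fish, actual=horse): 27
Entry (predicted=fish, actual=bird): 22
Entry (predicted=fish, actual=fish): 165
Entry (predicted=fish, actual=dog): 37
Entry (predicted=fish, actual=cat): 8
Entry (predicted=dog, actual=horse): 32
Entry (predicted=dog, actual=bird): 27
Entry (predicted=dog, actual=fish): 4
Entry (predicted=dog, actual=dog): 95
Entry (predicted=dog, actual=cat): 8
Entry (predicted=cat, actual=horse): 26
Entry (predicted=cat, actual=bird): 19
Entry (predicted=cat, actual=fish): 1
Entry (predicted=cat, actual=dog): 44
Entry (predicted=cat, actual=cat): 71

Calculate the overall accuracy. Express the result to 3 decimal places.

0.572

Accuracy = trace / total = (144+60+165+95+71=535) / 936 = 535/936 = 0.572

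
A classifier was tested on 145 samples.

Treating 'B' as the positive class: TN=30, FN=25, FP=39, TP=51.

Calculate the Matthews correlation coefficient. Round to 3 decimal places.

MCC = (TP·TN − FP·FN) / √((TP+FP)(TP+FN)(TN+FP)(TN+FN))
Numerator = 51·30 − 39·25 = 555
Denominator = √(90·76·69·55) = √25957800 = 5094.8798
MCC = 555 / 5094.8798 = 0.109

0.109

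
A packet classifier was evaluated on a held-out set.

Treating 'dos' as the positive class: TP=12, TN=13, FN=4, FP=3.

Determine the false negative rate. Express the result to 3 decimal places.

0.250

FNR = FN/(FN+TP) = 4/(4+12) = 0.250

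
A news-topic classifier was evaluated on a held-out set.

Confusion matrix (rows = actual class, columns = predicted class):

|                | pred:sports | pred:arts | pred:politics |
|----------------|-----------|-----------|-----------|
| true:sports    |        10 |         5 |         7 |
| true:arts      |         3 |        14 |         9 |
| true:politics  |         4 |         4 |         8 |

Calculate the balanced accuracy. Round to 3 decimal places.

Balanced accuracy = mean of per-class recall.
  sports: recall = 10/22 = 0.4545
  arts: recall = 14/26 = 0.5385
  politics: recall = 8/16 = 0.5000
Mean = (0.4545 + 0.5385 + 0.5000) / 3 = 0.498

0.498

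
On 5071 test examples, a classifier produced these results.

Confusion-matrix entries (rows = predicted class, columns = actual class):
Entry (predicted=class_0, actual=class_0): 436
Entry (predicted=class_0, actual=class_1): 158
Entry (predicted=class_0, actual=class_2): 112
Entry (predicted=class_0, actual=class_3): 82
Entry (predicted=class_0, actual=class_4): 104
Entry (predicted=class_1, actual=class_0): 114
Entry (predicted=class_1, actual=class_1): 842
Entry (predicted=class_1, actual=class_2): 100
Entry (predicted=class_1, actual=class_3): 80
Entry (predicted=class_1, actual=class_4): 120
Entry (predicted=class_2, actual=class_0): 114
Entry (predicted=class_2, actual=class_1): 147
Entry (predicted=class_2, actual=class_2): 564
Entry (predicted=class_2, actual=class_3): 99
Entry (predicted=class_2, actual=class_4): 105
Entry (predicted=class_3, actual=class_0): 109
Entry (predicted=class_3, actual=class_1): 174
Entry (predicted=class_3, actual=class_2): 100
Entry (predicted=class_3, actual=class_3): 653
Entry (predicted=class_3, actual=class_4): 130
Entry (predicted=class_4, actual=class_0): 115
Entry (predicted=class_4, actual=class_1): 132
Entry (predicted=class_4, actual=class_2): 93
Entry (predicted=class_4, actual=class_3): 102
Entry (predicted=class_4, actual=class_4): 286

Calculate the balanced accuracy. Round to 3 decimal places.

0.536

Balanced accuracy = mean of per-class recall.
  class_0: recall = 436/888 = 0.4910
  class_1: recall = 842/1453 = 0.5795
  class_2: recall = 564/969 = 0.5820
  class_3: recall = 653/1016 = 0.6427
  class_4: recall = 286/745 = 0.3839
Mean = (0.4910 + 0.5795 + 0.5820 + 0.6427 + 0.3839) / 5 = 0.536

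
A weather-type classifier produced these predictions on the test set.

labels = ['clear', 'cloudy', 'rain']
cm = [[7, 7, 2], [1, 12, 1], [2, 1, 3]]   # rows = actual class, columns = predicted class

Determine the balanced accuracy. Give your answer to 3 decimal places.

0.598

Balanced accuracy = mean of per-class recall.
  clear: recall = 7/16 = 0.4375
  cloudy: recall = 12/14 = 0.8571
  rain: recall = 3/6 = 0.5000
Mean = (0.4375 + 0.8571 + 0.5000) / 3 = 0.598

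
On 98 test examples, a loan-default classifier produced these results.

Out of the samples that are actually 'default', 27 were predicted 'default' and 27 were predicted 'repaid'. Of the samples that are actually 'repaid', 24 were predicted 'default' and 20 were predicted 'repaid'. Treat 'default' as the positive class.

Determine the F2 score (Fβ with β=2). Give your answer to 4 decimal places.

Fβ = (1+β²)·TP / ((1+β²)·TP + β²·FN + FP), with β²=4
= 5·27 / (5·27 + 4·27 + 24) = 0.5056

0.5056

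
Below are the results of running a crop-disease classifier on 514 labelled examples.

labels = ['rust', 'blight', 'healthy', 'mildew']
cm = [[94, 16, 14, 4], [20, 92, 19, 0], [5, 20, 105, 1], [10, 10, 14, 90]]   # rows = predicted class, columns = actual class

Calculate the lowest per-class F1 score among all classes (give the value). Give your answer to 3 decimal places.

0.684

Per-class F1 score (2·TP/(2·TP+FP+FN)):
  rust: TP=94, FP=16+14+4=34, FN=20+5+10=35 → 188/257 = 0.7315
  blight: TP=92, FP=20+19+0=39, FN=16+20+10=46 → 184/269 = 0.6840
  healthy: TP=105, FP=5+20+1=26, FN=14+19+14=47 → 210/283 = 0.7420
  mildew: TP=90, FP=10+10+14=34, FN=4+0+1=5 → 180/219 = 0.8219
Lowest is class 'blight' with F1 score = 0.684.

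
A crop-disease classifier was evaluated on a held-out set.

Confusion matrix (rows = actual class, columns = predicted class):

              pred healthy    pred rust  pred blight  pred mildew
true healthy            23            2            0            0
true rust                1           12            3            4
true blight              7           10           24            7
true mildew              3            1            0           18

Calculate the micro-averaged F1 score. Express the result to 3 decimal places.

Micro-averaging pools counts across classes: ΣTP=77, ΣFP=38, ΣFN=38.
Micro-F1 score = 2·TP/(2·TP+FP+FN) on pooled counts = 0.670 (equals overall accuracy in single-label multiclass).

0.670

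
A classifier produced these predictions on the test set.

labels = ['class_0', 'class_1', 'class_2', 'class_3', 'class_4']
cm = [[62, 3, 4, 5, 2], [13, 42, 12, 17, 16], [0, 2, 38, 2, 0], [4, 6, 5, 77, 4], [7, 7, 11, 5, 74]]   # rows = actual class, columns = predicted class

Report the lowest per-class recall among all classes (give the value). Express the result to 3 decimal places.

0.420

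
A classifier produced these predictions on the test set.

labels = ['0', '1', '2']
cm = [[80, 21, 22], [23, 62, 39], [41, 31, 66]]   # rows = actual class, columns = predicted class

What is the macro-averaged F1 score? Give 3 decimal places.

0.539

Per-class F1 score (2·TP/(2·TP+FP+FN)):
  0: TP=80, FP=23+41=64, FN=21+22=43 → 160/267 = 0.5993
  1: TP=62, FP=21+31=52, FN=23+39=62 → 124/238 = 0.5210
  2: TP=66, FP=22+39=61, FN=41+31=72 → 132/265 = 0.4981
Macro-F1 score = mean = (0.5993 + 0.5210 + 0.4981) / 3 = 0.539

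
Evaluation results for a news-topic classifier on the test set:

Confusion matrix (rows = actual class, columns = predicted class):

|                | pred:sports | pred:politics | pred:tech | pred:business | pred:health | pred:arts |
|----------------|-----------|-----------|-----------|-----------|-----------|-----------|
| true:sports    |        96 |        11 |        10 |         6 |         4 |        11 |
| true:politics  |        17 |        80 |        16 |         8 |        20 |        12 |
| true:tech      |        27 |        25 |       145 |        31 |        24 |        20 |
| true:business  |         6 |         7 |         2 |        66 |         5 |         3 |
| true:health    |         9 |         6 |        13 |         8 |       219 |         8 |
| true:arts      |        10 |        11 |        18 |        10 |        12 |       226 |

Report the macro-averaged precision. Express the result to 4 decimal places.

0.6590

Per-class precision (TP/(TP+FP)):
  sports: TP=96, FP=17+27+6+9+10=69 → 96/165 = 0.58182
  politics: TP=80, FP=11+25+7+6+11=60 → 80/140 = 0.57143
  tech: TP=145, FP=10+16+2+13+18=59 → 145/204 = 0.71078
  business: TP=66, FP=6+8+31+8+10=63 → 66/129 = 0.51163
  health: TP=219, FP=4+20+24+5+12=65 → 219/284 = 0.77113
  arts: TP=226, FP=11+12+20+3+8=54 → 226/280 = 0.80714
Macro-precision = mean = (0.58182 + 0.57143 + 0.71078 + 0.51163 + 0.77113 + 0.80714) / 6 = 0.6590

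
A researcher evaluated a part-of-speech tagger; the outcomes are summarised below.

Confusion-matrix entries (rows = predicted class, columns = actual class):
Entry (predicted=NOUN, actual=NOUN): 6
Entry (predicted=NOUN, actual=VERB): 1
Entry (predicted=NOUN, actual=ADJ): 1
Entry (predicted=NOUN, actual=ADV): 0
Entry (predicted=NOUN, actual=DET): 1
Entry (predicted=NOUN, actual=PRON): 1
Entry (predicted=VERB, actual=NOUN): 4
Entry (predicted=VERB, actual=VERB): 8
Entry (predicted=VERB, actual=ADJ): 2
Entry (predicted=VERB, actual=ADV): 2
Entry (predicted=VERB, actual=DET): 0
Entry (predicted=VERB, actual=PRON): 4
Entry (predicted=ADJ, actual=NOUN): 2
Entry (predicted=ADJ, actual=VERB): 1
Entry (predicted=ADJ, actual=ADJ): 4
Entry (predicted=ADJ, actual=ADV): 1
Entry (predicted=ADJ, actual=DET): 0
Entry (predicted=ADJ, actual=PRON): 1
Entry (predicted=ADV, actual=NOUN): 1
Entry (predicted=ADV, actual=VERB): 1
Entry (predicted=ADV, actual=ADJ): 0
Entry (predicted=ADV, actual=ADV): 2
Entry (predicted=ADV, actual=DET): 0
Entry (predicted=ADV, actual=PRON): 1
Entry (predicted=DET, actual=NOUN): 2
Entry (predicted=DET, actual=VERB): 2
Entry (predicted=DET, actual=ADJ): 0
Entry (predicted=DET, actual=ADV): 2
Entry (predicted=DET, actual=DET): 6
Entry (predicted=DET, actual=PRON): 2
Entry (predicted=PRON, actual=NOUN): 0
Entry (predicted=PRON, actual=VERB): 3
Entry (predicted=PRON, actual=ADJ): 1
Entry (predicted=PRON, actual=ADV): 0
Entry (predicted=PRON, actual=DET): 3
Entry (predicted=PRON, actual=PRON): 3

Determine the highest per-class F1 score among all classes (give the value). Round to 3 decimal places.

Per-class F1 score (2·TP/(2·TP+FP+FN)):
  NOUN: TP=6, FP=1+1+0+1+1=4, FN=4+2+1+2+0=9 → 12/25 = 0.4800
  VERB: TP=8, FP=4+2+2+0+4=12, FN=1+1+1+2+3=8 → 16/36 = 0.4444
  ADJ: TP=4, FP=2+1+1+0+1=5, FN=1+2+0+0+1=4 → 8/17 = 0.4706
  ADV: TP=2, FP=1+1+0+0+1=3, FN=0+2+1+2+0=5 → 4/12 = 0.3333
  DET: TP=6, FP=2+2+0+2+2=8, FN=1+0+0+0+3=4 → 12/24 = 0.5000
  PRON: TP=3, FP=0+3+1+0+3=7, FN=1+4+1+1+2=9 → 6/22 = 0.2727
Highest is class 'DET' with F1 score = 0.500.

0.500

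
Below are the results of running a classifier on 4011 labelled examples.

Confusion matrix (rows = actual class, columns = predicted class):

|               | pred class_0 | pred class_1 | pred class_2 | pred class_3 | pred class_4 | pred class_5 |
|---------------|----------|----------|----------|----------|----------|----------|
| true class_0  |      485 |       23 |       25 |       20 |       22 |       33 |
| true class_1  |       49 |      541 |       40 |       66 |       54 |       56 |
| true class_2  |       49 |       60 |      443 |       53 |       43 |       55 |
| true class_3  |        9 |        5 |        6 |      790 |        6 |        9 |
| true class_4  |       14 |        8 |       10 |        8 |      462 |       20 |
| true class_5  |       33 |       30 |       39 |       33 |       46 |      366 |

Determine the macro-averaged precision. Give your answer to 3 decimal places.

0.763

Per-class precision (TP/(TP+FP)):
  class_0: TP=485, FP=49+49+9+14+33=154 → 485/639 = 0.7590
  class_1: TP=541, FP=23+60+5+8+30=126 → 541/667 = 0.8111
  class_2: TP=443, FP=25+40+6+10+39=120 → 443/563 = 0.7869
  class_3: TP=790, FP=20+66+53+8+33=180 → 790/970 = 0.8144
  class_4: TP=462, FP=22+54+43+6+46=171 → 462/633 = 0.7299
  class_5: TP=366, FP=33+56+55+9+20=173 → 366/539 = 0.6790
Macro-precision = mean = (0.7590 + 0.8111 + 0.7869 + 0.8144 + 0.7299 + 0.6790) / 6 = 0.763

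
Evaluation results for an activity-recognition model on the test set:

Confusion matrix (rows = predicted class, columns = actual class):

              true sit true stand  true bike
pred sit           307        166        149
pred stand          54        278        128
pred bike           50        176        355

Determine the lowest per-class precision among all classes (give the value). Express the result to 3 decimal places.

Per-class precision (TP/(TP+FP)):
  sit: TP=307, FP=166+149=315 → 307/622 = 0.4936
  stand: TP=278, FP=54+128=182 → 278/460 = 0.6043
  bike: TP=355, FP=50+176=226 → 355/581 = 0.6110
Lowest is class 'sit' with precision = 0.494.

0.494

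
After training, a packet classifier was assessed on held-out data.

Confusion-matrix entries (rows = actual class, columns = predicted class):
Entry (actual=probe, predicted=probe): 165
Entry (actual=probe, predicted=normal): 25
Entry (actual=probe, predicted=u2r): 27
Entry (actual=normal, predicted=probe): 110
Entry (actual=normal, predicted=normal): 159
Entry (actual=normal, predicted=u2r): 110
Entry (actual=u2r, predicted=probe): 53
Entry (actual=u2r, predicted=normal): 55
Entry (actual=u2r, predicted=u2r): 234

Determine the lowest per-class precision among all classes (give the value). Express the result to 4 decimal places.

Per-class precision (TP/(TP+FP)):
  probe: TP=165, FP=110+53=163 → 165/328 = 0.50305
  normal: TP=159, FP=25+55=80 → 159/239 = 0.66527
  u2r: TP=234, FP=27+110=137 → 234/371 = 0.63073
Lowest is class 'probe' with precision = 0.5030.

0.5030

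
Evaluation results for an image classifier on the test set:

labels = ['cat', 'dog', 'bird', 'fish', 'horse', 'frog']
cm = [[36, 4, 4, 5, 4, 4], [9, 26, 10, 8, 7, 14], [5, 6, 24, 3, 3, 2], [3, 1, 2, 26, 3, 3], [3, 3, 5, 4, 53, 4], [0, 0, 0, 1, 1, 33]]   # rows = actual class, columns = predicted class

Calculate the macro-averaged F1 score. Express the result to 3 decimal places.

0.614

Per-class F1 score (2·TP/(2·TP+FP+FN)):
  cat: TP=36, FP=9+5+3+3+0=20, FN=4+4+5+4+4=21 → 72/113 = 0.6372
  dog: TP=26, FP=4+6+1+3+0=14, FN=9+10+8+7+14=48 → 52/114 = 0.4561
  bird: TP=24, FP=4+10+2+5+0=21, FN=5+6+3+3+2=19 → 48/88 = 0.5455
  fish: TP=26, FP=5+8+3+4+1=21, FN=3+1+2+3+3=12 → 52/85 = 0.6118
  horse: TP=53, FP=4+7+3+3+1=18, FN=3+3+5+4+4=19 → 106/143 = 0.7413
  frog: TP=33, FP=4+14+2+3+4=27, FN=0+0+0+1+1=2 → 66/95 = 0.6947
Macro-F1 score = mean = (0.6372 + 0.4561 + 0.5455 + 0.6118 + 0.7413 + 0.6947) / 6 = 0.614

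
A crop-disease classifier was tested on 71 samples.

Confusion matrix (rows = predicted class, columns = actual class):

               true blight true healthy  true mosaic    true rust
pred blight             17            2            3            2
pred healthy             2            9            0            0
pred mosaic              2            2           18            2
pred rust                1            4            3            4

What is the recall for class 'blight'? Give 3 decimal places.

0.773

Take TP from the diagonal, FP from the rest of the 'blight' prediction marginal, FN from the rest of the 'blight' actual marginal.
recall = TP/(TP+FN).
blight: TP=17, FN=2+2+1=5 → 17/22 = 0.7727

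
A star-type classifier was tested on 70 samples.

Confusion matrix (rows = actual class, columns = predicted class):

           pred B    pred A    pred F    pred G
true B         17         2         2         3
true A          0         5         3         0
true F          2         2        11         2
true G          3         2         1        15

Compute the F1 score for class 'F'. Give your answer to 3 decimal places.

Take TP from the diagonal, FP from the rest of the 'F' prediction marginal, FN from the rest of the 'F' actual marginal.
F1 score = 2·TP/(2·TP+FP+FN).
F: TP=11, FP=2+3+1=6, FN=2+2+2=6 → 22/34 = 0.6471

0.647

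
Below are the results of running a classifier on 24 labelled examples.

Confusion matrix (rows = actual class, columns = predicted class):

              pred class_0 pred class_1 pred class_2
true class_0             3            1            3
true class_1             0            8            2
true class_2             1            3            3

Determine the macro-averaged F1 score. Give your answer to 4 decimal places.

0.5576

Per-class F1 score (2·TP/(2·TP+FP+FN)):
  class_0: TP=3, FP=0+1=1, FN=1+3=4 → 6/11 = 0.54545
  class_1: TP=8, FP=1+3=4, FN=0+2=2 → 16/22 = 0.72727
  class_2: TP=3, FP=3+2=5, FN=1+3=4 → 6/15 = 0.40000
Macro-F1 score = mean = (0.54545 + 0.72727 + 0.40000) / 3 = 0.5576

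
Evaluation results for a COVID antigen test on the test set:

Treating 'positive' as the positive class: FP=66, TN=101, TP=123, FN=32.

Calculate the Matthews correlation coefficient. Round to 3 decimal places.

0.404

MCC = (TP·TN − FP·FN) / √((TP+FP)(TP+FN)(TN+FP)(TN+FN))
Numerator = 123·101 − 66·32 = 10311
Denominator = √(189·155·167·133) = √650671245 = 25508.2584
MCC = 10311 / 25508.2584 = 0.404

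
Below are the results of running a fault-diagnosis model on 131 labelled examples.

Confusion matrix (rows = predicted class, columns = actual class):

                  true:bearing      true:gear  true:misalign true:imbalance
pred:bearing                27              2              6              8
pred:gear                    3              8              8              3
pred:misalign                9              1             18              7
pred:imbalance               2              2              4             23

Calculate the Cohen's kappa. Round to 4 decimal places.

0.4273

Observed agreement pₒ = trace/N = 76/131 = 0.58015
Expected agreement pₑ = Σ (rowᵢ·colᵢ)/N² = (41·43 + 13·22 + 36·35 + 41·31)/131² = 0.26688
κ = (pₒ − pₑ)/(1 − pₑ) = (0.58015 − 0.26688)/(1 − 0.26688) = 0.4273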